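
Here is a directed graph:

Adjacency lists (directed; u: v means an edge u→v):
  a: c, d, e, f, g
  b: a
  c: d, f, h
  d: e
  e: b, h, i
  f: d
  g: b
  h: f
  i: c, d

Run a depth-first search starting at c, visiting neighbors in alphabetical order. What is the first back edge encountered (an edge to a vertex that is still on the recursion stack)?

a→c

DFS from c (visiting neighbors in alphabetical order); mark gray on enter, black on exit:
c gray
  d gray
    e gray
      b gray
        a gray
          a→c: c is gray → back edge
First back edge: a → c.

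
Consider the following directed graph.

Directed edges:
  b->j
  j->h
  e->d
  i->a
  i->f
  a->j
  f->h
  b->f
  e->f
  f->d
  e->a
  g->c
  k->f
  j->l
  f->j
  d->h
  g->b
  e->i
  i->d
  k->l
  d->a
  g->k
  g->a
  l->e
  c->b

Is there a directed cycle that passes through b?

No

b lies on a cycle iff there is a path from b back to itself.
Exploring from b, it never reaches itself; equivalently, its strongly connected component is a singleton.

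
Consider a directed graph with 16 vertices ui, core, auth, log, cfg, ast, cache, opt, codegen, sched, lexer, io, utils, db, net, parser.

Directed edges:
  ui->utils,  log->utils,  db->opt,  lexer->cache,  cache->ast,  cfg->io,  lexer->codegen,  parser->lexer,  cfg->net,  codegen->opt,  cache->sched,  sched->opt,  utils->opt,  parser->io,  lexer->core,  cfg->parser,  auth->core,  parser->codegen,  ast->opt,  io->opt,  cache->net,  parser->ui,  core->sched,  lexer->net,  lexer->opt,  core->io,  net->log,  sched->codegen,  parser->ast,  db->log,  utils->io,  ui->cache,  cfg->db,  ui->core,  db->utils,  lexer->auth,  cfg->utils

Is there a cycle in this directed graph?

No

DFS with white/gray/black marking, starting from core:
core gray
  sched gray
    opt gray
    opt black
    codegen gray
      codegen→opt: opt black — skip
    codegen black
  sched black
  io gray
    io→opt: opt black — skip
  io black
core black
ui gray
  ui→core: core black — skip
  cache gray
    cache→sched: sched black — skip
    ast gray
      ast→opt: opt black — skip
    ast black
    net gray
      log gray
        utils gray
          utils→io: io black — skip
          utils→opt: opt black — skip
        utils black
      log black
    net black
  cache black
  ui→utils: utils black — skip
ui black
auth gray
  auth→core: core black — skip
auth black
cfg gray
  cfg→net: net black — skip
  parser gray
    parser→ast: ast black — skip
    lexer gray
      lexer→net: net black — skip
      lexer→opt: opt black — skip
      lexer→auth: auth black — skip
      lexer→codegen: codegen black — skip
      lexer→core: core black — skip
      lexer→cache: cache black — skip
    lexer black
    parser→codegen: codegen black — skip
    parser→io: io black — skip
    parser→ui: ui black — skip
  parser black
  cfg→utils: utils black — skip
  db gray
    db→utils: utils black — skip
    db→opt: opt black — skip
    db→log: log black — skip
  db black
  cfg→io: io black — skip
cfg black
Every edge goes to a white or black vertex — no back edge, so the graph is acyclic.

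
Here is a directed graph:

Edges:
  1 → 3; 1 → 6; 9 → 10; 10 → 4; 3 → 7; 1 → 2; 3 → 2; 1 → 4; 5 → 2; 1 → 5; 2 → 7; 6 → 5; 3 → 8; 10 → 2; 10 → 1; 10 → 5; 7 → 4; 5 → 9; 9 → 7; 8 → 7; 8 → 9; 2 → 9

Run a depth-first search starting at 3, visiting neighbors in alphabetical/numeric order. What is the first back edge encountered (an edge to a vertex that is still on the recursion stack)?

DFS from 3 (visiting neighbors in alphabetical/numeric order); mark gray on enter, black on exit:
3 gray
  2 gray
    7 gray
      4 gray
      4 black
    7 black
    9 gray
      9→7: 7 black — skip
      10 gray
        1 gray
          1→2: 2 is gray → back edge
First back edge: 1 → 2.

1→2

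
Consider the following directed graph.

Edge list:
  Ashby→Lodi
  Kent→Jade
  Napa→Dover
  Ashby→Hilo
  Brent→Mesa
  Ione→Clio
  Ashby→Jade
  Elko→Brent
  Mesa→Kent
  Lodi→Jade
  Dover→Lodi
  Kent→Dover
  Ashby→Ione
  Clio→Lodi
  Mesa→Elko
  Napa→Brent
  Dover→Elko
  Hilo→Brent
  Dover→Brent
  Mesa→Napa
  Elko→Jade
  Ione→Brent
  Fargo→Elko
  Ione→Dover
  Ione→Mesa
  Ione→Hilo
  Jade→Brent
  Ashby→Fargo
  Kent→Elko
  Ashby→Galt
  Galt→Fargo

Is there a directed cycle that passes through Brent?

Yes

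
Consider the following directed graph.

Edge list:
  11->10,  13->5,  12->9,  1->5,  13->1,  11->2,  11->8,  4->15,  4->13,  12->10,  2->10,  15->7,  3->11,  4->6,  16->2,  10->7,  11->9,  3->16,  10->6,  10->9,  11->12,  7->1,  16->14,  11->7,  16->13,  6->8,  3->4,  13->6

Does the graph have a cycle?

DFS with white/gray/black marking, starting from 8:
8 gray
8 black
12 gray
  9 gray
  9 black
  10 gray
    7 gray
      1 gray
        5 gray
        5 black
      1 black
    7 black
    10→9: 9 black — skip
    6 gray
      6→8: 8 black — skip
    6 black
  10 black
12 black
13 gray
  13→1: 1 black — skip
  13→5: 5 black — skip
  13→6: 6 black — skip
13 black
16 gray
  2 gray
    2→10: 10 black — skip
  2 black
  14 gray
  14 black
  16→13: 13 black — skip
16 black
11 gray
  11→7: 7 black — skip
  11→8: 8 black — skip
  11→12: 12 black — skip
  11→9: 9 black — skip
  11→10: 10 black — skip
  11→2: 2 black — skip
11 black
15 gray
  15→7: 7 black — skip
15 black
3 gray
  3→16: 16 black — skip
  4 gray
    4→15: 15 black — skip
    4→13: 13 black — skip
    4→6: 6 black — skip
  4 black
  3→11: 11 black — skip
3 black
Every edge goes to a white or black vertex — no back edge, so the graph is acyclic.

No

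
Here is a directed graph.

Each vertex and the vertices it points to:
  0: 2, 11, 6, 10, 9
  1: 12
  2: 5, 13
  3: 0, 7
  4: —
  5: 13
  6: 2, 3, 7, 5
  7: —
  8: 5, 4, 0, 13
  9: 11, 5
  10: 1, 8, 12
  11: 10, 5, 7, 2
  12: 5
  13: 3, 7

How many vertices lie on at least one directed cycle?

12

A vertex is on a directed cycle iff it belongs to a strongly connected component of size ≥ 2 (or has a self-loop).
The vertices on cycles are {0, 1, 2, 3, 5, 6, 8, 9, 10, 11, 12, 13} — 12 in total.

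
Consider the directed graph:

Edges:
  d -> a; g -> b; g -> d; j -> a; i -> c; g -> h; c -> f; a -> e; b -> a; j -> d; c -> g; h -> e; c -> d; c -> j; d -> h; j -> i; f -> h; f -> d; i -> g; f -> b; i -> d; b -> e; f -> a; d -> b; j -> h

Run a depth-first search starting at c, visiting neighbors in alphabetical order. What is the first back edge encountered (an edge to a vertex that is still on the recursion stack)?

i->c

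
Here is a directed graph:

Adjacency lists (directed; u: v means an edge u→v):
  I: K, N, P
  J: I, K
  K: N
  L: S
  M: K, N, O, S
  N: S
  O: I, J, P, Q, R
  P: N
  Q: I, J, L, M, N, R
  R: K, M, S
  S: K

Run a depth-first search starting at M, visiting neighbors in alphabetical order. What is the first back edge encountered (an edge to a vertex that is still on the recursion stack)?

S->K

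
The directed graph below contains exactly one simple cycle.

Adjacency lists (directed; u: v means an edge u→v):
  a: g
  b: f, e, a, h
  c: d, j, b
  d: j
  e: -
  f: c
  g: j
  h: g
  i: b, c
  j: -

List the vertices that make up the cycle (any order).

DFS with gray/black marking from c:
c gray
  d gray
    j gray
    j black
  d black
  c→j: j black — skip
  b gray
    f gray
      f→c: c is gray → back edge
Back edge closes the cycle c → b → f → c; its vertices are {b, c, f}.

b, c, f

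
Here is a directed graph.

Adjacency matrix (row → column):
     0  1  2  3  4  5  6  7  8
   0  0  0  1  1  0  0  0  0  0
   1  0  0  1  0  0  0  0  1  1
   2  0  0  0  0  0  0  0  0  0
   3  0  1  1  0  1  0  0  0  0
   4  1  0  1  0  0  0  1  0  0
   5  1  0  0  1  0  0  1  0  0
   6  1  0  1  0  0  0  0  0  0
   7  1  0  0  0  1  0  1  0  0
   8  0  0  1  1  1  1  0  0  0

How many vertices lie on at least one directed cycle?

A vertex is on a directed cycle iff it belongs to a strongly connected component of size ≥ 2 (or has a self-loop).
The vertices on cycles are {0, 1, 3, 4, 5, 6, 7, 8} — 8 in total.

8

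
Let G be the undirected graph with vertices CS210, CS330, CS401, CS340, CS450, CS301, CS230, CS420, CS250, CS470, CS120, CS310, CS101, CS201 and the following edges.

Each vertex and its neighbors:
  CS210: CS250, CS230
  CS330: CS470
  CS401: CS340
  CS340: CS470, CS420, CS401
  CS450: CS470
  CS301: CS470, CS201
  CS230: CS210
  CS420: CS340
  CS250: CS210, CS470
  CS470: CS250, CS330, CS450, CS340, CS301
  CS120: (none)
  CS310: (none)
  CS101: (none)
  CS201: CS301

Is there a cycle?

No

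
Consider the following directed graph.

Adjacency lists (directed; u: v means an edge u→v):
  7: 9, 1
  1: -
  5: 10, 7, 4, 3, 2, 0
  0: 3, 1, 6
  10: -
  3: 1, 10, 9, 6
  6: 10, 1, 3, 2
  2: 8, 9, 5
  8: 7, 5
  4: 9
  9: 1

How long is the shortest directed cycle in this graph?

For each vertex v, BFS finds the shortest path from v back to v.
The shortest such closed walk is 5 → 2 → 5, length 2.

2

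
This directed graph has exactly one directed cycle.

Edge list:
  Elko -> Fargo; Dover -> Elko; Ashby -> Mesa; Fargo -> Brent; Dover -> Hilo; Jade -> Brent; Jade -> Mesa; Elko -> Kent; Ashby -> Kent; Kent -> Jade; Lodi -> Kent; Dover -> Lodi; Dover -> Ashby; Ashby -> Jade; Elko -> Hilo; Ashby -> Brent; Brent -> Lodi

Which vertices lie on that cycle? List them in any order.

DFS with gray/black marking from Lodi:
Lodi gray
  Kent gray
    Jade gray
      Brent gray
        Brent→Lodi: Lodi is gray → back edge
Back edge closes the cycle Lodi → Kent → Jade → Brent → Lodi; its vertices are {Jade, Kent, Lodi, Brent}.

Jade, Kent, Lodi, Brent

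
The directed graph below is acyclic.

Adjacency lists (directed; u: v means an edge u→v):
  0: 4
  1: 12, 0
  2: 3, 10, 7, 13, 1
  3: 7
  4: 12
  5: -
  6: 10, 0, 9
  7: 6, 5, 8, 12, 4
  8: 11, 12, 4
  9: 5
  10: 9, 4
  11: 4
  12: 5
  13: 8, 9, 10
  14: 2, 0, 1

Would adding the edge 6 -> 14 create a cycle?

Yes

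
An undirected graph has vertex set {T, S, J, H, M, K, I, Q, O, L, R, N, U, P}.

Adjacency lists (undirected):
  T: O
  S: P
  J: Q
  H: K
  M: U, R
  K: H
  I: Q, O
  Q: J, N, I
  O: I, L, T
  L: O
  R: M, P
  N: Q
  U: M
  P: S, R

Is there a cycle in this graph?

No

DFS, tracking each vertex's parent; an edge to a visited non-parent vertex closes a cycle.
Start from T:
visit T (parent –)
  visit O (parent T)
    visit I (parent O)
      visit Q (parent I)
        visit J (parent Q)
          J–Q: parent, skip
        visit N (parent Q)
          N–Q: parent, skip
        Q–I: parent, skip
      I–O: parent, skip
    visit L (parent O)
      L–O: parent, skip
    O–T: parent, skip
visit S (parent –)
  visit P (parent S)
    P–S: parent, skip
    visit R (parent P)
      visit M (parent R)
        visit U (parent M)
          U–M: parent, skip
        M–R: parent, skip
      R–P: parent, skip
visit H (parent –)
  visit K (parent H)
    K–H: parent, skip
No non-parent visited neighbor found — the graph is a forest.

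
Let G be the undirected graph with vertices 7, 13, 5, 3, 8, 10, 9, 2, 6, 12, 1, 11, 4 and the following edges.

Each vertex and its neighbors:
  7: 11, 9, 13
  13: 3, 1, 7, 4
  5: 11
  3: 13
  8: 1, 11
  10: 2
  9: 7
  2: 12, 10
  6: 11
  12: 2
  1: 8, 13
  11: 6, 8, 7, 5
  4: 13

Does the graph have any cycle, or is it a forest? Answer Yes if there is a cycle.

Yes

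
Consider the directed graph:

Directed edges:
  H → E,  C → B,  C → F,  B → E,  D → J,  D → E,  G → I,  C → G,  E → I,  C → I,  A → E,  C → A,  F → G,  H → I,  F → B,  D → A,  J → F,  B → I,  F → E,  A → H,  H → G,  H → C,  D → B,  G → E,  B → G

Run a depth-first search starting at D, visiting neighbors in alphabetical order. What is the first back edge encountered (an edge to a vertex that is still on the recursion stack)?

C->A

DFS from D (visiting neighbors in alphabetical order); mark gray on enter, black on exit:
D gray
  A gray
    E gray
      I gray
      I black
    E black
    H gray
      C gray
        C→A: A is gray → back edge
First back edge: C → A.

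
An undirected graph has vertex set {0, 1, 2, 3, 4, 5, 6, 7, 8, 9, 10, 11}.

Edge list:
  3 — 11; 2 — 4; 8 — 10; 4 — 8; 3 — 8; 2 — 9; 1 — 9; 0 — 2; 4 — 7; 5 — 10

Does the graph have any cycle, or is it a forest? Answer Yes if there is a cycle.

No

DFS, tracking each vertex's parent; an edge to a visited non-parent vertex closes a cycle.
Start from 9:
visit 9 (parent –)
  visit 1 (parent 9)
    1–9: parent, skip
  visit 2 (parent 9)
    visit 0 (parent 2)
      0–2: parent, skip
    visit 4 (parent 2)
      visit 7 (parent 4)
        7–4: parent, skip
      visit 8 (parent 4)
        visit 3 (parent 8)
          visit 11 (parent 3)
            11–3: parent, skip
          3–8: parent, skip
        visit 10 (parent 8)
          visit 5 (parent 10)
            5–10: parent, skip
          10–8: parent, skip
        8–4: parent, skip
      4–2: parent, skip
    2–9: parent, skip
visit 6 (parent –)
No non-parent visited neighbor found — the graph is a forest.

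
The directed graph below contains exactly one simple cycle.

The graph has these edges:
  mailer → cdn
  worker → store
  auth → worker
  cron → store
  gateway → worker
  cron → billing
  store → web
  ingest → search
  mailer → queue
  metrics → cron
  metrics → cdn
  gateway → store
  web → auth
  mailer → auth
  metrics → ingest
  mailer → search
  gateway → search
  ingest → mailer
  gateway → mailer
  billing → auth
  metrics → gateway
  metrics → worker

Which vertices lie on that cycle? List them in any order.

DFS with gray/black marking from worker:
worker gray
  store gray
    web gray
      auth gray
        auth→worker: worker is gray → back edge
Back edge closes the cycle worker → store → web → auth → worker; its vertices are {web, auth, store, worker}.

web, auth, store, worker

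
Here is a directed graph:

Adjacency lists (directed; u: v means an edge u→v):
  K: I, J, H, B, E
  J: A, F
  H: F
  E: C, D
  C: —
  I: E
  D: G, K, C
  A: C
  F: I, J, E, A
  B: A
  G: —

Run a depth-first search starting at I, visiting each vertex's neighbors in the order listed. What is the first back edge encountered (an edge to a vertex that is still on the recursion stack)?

K->I

DFS from I (visiting each vertex's neighbors in the order listed); mark gray on enter, black on exit:
I gray
  E gray
    C gray
    C black
    D gray
      G gray
      G black
      K gray
        K→I: I is gray → back edge
First back edge: K → I.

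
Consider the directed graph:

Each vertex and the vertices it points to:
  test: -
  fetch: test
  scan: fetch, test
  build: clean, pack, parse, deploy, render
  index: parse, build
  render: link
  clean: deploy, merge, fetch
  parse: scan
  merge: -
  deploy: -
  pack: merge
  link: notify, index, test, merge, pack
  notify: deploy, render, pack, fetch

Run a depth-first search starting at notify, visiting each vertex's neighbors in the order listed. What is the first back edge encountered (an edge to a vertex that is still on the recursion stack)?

DFS from notify (visiting each vertex's neighbors in the order listed); mark gray on enter, black on exit:
notify gray
  deploy gray
  deploy black
  render gray
    link gray
      link→notify: notify is gray → back edge
First back edge: link → notify.

link->notify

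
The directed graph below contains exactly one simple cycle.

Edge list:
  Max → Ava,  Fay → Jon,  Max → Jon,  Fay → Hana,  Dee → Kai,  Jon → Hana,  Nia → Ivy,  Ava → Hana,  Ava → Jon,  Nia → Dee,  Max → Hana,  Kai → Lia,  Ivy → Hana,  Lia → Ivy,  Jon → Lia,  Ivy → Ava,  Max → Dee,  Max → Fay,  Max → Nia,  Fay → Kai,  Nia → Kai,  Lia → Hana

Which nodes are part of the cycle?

DFS with gray/black marking from Ava:
Ava gray
  Jon gray
    Lia gray
      Hana gray
      Hana black
      Ivy gray
        Ivy→Hana: Hana black — skip
        Ivy→Ava: Ava is gray → back edge
Back edge closes the cycle Ava → Jon → Lia → Ivy → Ava; its vertices are {Ava, Ivy, Jon, Lia}.

Ava, Ivy, Jon, Lia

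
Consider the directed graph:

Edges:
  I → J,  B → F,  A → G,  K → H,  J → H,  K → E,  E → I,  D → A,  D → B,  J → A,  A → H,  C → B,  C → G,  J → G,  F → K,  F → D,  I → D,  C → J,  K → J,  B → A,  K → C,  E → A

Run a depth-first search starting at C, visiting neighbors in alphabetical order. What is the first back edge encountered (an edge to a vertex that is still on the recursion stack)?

DFS from C (visiting neighbors in alphabetical order); mark gray on enter, black on exit:
C gray
  B gray
    A gray
      G gray
      G black
      H gray
      H black
    A black
    F gray
      D gray
        D→A: A black — skip
        D→B: B is gray → back edge
First back edge: D → B.

D→B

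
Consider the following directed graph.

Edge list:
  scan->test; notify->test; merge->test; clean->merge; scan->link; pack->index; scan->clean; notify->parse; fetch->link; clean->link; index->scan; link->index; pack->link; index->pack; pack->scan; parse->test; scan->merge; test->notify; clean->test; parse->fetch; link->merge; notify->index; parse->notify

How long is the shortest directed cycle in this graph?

2

For each vertex v, BFS finds the shortest path from v back to v.
The shortest such closed walk is parse → notify → parse, length 2.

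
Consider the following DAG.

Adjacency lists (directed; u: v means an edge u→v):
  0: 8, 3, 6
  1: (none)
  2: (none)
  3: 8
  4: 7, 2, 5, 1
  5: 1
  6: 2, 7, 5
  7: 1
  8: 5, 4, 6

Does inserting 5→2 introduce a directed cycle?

No

Adding 5→2 creates a cycle iff 2 can already reach 5.
Explore from 2: no path reaches 5. The graph stays acyclic.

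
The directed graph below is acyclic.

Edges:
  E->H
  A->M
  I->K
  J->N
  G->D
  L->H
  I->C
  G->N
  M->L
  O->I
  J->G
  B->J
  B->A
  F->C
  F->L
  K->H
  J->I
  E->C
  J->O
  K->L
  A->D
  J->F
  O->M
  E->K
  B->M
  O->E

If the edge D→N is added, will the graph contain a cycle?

Adding D→N creates a cycle iff N can already reach D.
Explore from N: no path reaches D. The graph stays acyclic.

No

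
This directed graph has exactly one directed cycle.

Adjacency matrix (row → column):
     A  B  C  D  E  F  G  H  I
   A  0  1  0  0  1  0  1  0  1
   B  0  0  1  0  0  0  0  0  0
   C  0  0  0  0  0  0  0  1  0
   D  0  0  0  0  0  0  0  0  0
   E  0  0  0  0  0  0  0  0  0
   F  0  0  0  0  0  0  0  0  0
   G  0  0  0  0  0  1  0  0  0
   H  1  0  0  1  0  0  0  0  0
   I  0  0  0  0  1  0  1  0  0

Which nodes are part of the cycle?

DFS with gray/black marking from H:
H gray
  D gray
  D black
  A gray
    G gray
      F gray
      F black
    G black
    B gray
      C gray
        C→H: H is gray → back edge
Back edge closes the cycle H → A → B → C → H; its vertices are {A, B, C, H}.

A, B, C, H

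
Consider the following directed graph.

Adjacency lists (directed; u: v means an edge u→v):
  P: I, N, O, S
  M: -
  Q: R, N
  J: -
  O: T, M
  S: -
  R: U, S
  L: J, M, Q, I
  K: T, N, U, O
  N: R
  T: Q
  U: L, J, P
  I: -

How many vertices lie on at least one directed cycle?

8

A vertex is on a directed cycle iff it belongs to a strongly connected component of size ≥ 2 (or has a self-loop).
The vertices on cycles are {L, N, O, P, Q, R, T, U} — 8 in total.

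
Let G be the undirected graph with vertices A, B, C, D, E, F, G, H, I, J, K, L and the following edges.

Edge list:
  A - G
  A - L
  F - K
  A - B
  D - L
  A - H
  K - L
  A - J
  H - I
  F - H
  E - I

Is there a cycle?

DFS, tracking each vertex's parent; an edge to a visited non-parent vertex closes a cycle.
Start from C:
visit C (parent –)
visit A (parent –)
  visit G (parent A)
    G–A: parent, skip
  visit J (parent A)
    J–A: parent, skip
  visit L (parent A)
    L–A: parent, skip
    visit D (parent L)
      D–L: parent, skip
    visit K (parent L)
      K–L: parent, skip
      visit F (parent K)
        visit H (parent F)
          visit I (parent H)
            visit E (parent I)
              E–I: parent, skip
            I–H: parent, skip
          H–A: A visited and ≠ parent → cycle
Cycle: A – L – K – F – H – A.

Yes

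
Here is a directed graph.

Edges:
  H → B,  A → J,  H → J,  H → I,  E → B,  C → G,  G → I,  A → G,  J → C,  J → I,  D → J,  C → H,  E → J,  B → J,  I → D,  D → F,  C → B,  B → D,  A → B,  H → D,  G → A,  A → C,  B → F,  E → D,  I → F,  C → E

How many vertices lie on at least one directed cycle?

A vertex is on a directed cycle iff it belongs to a strongly connected component of size ≥ 2 (or has a self-loop).
The vertices on cycles are {A, B, C, D, E, G, H, I, J} — 9 in total.

9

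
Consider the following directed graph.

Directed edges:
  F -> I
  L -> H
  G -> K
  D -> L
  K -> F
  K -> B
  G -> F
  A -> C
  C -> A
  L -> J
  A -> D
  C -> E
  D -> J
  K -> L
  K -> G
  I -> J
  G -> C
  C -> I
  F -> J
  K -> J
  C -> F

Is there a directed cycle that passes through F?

F lies on a cycle iff there is a path from F back to itself.
Exploring from F, it never reaches itself; equivalently, its strongly connected component is a singleton.

No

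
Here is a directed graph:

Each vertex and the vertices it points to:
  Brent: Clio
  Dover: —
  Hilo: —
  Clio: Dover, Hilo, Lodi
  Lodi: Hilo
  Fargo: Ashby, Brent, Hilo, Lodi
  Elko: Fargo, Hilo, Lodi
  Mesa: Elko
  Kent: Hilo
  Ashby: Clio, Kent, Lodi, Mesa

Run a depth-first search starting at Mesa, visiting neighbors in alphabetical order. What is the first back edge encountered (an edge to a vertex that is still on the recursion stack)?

DFS from Mesa (visiting neighbors in alphabetical order); mark gray on enter, black on exit:
Mesa gray
  Elko gray
    Fargo gray
      Ashby gray
        Clio gray
          Dover gray
          Dover black
          Hilo gray
          Hilo black
          Lodi gray
            Lodi→Hilo: Hilo black — skip
          Lodi black
        Clio black
        Kent gray
          Kent→Hilo: Hilo black — skip
        Kent black
        Ashby→Lodi: Lodi black — skip
        Ashby→Mesa: Mesa is gray → back edge
First back edge: Ashby → Mesa.

Ashby->Mesa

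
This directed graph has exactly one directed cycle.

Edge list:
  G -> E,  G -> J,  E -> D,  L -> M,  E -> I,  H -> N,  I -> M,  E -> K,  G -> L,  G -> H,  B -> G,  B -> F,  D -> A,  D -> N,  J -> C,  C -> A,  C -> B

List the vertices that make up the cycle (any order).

B, C, G, J

DFS with gray/black marking from G:
G gray
  J gray
    C gray
      B gray
        F gray
        F black
        B→G: G is gray → back edge
Back edge closes the cycle G → J → C → B → G; its vertices are {B, C, G, J}.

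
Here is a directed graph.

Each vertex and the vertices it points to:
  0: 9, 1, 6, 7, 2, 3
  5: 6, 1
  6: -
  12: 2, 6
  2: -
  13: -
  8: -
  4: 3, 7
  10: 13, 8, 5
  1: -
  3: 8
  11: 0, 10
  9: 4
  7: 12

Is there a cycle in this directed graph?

DFS with white/gray/black marking, starting from 5:
5 gray
  6 gray
  6 black
  1 gray
  1 black
5 black
0 gray
  9 gray
    4 gray
      3 gray
        8 gray
        8 black
      3 black
      7 gray
        12 gray
          2 gray
          2 black
          12→6: 6 black — skip
        12 black
      7 black
    4 black
  9 black
  0→1: 1 black — skip
  0→6: 6 black — skip
  0→7: 7 black — skip
  0→2: 2 black — skip
  0→3: 3 black — skip
0 black
13 gray
13 black
10 gray
  10→13: 13 black — skip
  10→8: 8 black — skip
  10→5: 5 black — skip
10 black
11 gray
  11→0: 0 black — skip
  11→10: 10 black — skip
11 black
Every edge goes to a white or black vertex — no back edge, so the graph is acyclic.

No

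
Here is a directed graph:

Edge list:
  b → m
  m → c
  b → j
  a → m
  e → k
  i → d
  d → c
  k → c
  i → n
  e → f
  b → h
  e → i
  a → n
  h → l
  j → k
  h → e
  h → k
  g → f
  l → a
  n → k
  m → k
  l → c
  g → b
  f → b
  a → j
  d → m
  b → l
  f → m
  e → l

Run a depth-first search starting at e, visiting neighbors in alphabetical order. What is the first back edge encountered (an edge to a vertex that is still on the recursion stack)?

h→e

DFS from e (visiting neighbors in alphabetical order); mark gray on enter, black on exit:
e gray
  f gray
    b gray
      h gray
        h→e: e is gray → back edge
First back edge: h → e.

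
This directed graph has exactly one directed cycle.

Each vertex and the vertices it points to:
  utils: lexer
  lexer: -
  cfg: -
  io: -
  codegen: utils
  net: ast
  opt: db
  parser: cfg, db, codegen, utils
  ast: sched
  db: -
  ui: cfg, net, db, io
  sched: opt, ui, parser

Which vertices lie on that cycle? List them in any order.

ui, ast, net, sched

DFS with gray/black marking from sched:
sched gray
  opt gray
    db gray
    db black
  opt black
  ui gray
    cfg gray
    cfg black
    net gray
      ast gray
        ast→sched: sched is gray → back edge
Back edge closes the cycle sched → ui → net → ast → sched; its vertices are {ui, ast, net, sched}.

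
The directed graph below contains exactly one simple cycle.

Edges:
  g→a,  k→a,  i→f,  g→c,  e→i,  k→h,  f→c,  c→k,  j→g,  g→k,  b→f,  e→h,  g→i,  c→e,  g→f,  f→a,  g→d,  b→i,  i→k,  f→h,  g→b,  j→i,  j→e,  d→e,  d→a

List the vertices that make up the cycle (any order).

c, e, f, i

DFS with gray/black marking from c:
c gray
  e gray
    h gray
    h black
    i gray
      f gray
        a gray
        a black
        f→c: c is gray → back edge
Back edge closes the cycle c → e → i → f → c; its vertices are {c, e, f, i}.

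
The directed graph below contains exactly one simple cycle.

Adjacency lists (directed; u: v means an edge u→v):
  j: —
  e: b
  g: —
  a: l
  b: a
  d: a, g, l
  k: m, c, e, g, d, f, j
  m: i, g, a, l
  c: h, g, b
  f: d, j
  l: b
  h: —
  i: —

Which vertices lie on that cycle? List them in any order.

a, b, l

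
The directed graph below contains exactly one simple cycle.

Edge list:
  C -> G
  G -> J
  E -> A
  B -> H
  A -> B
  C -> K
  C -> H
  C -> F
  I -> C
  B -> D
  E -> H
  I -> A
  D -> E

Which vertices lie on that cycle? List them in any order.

DFS with gray/black marking from A:
A gray
  B gray
    D gray
      E gray
        H gray
        H black
        E→A: A is gray → back edge
Back edge closes the cycle A → B → D → E → A; its vertices are {A, B, D, E}.

A, B, D, E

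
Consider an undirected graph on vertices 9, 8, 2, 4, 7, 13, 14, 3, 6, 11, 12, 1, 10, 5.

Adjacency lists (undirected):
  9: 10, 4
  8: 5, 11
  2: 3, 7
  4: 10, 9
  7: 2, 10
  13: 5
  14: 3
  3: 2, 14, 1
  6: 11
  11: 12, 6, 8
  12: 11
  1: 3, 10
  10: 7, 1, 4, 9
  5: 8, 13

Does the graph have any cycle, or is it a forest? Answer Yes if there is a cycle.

DFS, tracking each vertex's parent; an edge to a visited non-parent vertex closes a cycle.
Start from 13:
visit 13 (parent –)
  visit 5 (parent 13)
    visit 8 (parent 5)
      8–5: parent, skip
      visit 11 (parent 8)
        visit 12 (parent 11)
          12–11: parent, skip
        visit 6 (parent 11)
          6–11: parent, skip
        11–8: parent, skip
    5–13: parent, skip
visit 9 (parent –)
  visit 10 (parent 9)
    visit 7 (parent 10)
      visit 2 (parent 7)
        visit 3 (parent 2)
          3–2: parent, skip
          visit 14 (parent 3)
            14–3: parent, skip
          visit 1 (parent 3)
            1–3: parent, skip
            1–10: 10 visited and ≠ parent → cycle
Cycle: 10 – 7 – 2 – 3 – 1 – 10.

Yes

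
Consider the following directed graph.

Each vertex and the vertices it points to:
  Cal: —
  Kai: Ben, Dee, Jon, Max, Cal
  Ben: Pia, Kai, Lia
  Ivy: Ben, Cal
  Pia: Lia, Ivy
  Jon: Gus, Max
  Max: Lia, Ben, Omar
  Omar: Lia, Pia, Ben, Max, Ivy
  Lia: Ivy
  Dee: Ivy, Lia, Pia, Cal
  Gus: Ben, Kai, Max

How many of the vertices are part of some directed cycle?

10

A vertex is on a directed cycle iff it belongs to a strongly connected component of size ≥ 2 (or has a self-loop).
The vertices on cycles are {Ben, Dee, Gus, Ivy, Jon, Kai, Lia, Max, Pia, Omar} — 10 in total.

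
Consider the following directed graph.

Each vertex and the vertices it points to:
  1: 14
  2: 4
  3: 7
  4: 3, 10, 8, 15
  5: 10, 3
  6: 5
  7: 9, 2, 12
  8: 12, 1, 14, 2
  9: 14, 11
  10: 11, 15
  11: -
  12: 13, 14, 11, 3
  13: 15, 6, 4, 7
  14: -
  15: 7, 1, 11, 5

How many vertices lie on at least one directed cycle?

11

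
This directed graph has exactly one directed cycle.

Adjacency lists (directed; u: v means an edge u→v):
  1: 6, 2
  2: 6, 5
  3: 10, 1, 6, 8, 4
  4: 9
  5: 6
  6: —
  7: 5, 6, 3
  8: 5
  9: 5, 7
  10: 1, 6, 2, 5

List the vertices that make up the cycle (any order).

3, 4, 7, 9

DFS with gray/black marking from 3:
3 gray
  10 gray
    1 gray
      6 gray
      6 black
      2 gray
        2→6: 6 black — skip
        5 gray
          5→6: 6 black — skip
        5 black
      2 black
    1 black
    10→6: 6 black — skip
    10→2: 2 black — skip
    10→5: 5 black — skip
  10 black
  3→1: 1 black — skip
  3→6: 6 black — skip
  8 gray
    8→5: 5 black — skip
  8 black
  4 gray
    9 gray
      9→5: 5 black — skip
      7 gray
        7→5: 5 black — skip
        7→6: 6 black — skip
        7→3: 3 is gray → back edge
Back edge closes the cycle 3 → 4 → 9 → 7 → 3; its vertices are {3, 4, 7, 9}.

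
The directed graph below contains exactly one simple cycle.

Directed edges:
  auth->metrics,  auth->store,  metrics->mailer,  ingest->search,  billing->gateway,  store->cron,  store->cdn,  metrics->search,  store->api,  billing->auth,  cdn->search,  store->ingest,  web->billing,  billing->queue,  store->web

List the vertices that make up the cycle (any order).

web, auth, store, billing

DFS with gray/black marking from billing:
billing gray
  queue gray
  queue black
  auth gray
    metrics gray
      search gray
      search black
      mailer gray
      mailer black
    metrics black
    store gray
      api gray
      api black
      cron gray
      cron black
      ingest gray
        ingest→search: search black — skip
      ingest black
      web gray
        web→billing: billing is gray → back edge
Back edge closes the cycle billing → auth → store → web → billing; its vertices are {web, auth, store, billing}.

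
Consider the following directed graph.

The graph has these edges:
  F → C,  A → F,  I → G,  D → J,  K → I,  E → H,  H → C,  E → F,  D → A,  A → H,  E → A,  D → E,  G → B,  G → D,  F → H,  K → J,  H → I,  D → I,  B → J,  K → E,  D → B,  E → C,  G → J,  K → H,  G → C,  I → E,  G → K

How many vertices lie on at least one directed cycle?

8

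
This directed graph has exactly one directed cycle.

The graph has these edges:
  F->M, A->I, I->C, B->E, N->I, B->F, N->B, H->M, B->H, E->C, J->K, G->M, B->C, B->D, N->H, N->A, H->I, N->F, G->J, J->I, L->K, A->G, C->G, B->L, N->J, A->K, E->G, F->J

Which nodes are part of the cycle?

C, G, I, J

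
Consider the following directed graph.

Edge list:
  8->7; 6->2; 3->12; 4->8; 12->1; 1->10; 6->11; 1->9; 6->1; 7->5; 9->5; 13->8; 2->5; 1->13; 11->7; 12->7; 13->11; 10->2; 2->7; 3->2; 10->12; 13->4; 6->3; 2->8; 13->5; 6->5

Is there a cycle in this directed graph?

Yes

DFS with white/gray/black marking, starting from 9:
9 gray
  5 gray
  5 black
9 black
1 gray
  10 gray
    2 gray
      8 gray
        7 gray
          7→5: 5 black — skip
        7 black
      8 black
      2→7: 7 black — skip
      2→5: 5 black — skip
    2 black
    12 gray
      12→7: 7 black — skip
      12→1: 1 is gray → back edge
Back edge found, so a cycle exists: 1 → 10 → 12 → 1.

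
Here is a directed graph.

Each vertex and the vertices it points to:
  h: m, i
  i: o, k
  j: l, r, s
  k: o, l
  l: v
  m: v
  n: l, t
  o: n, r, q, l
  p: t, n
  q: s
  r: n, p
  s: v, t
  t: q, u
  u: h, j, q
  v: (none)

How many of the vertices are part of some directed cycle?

12

A vertex is on a directed cycle iff it belongs to a strongly connected component of size ≥ 2 (or has a self-loop).
The vertices on cycles are {h, i, j, k, n, o, p, q, r, s, t, u} — 12 in total.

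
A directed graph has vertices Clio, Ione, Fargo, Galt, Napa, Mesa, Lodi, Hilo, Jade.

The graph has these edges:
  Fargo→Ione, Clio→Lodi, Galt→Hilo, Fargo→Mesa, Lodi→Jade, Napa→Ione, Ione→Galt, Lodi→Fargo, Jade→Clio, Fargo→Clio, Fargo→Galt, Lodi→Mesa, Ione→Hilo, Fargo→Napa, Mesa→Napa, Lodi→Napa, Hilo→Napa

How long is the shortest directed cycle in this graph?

3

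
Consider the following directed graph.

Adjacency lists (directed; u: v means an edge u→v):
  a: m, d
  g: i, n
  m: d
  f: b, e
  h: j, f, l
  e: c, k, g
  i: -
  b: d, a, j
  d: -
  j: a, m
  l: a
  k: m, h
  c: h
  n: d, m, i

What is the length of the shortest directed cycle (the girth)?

For each vertex v, BFS finds the shortest path from v back to v.
The shortest such closed walk is h → f → e → c → h, length 4.

4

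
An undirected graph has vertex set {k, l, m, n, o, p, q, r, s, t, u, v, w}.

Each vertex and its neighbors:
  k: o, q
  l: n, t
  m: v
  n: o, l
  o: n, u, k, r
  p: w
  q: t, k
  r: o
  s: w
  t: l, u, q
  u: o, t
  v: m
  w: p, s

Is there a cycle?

DFS, tracking each vertex's parent; an edge to a visited non-parent vertex closes a cycle.
Start from r:
visit r (parent –)
  visit o (parent r)
    visit n (parent o)
      n–o: parent, skip
      visit l (parent n)
        l–n: parent, skip
        visit t (parent l)
          t–l: parent, skip
          visit u (parent t)
            u–o: o visited and ≠ parent → cycle
Cycle: o – n – l – t – u – o.

Yes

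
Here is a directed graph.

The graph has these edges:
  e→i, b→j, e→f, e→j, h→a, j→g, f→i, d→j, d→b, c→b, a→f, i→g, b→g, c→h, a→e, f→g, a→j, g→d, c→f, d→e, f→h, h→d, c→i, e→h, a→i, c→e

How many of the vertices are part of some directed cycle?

9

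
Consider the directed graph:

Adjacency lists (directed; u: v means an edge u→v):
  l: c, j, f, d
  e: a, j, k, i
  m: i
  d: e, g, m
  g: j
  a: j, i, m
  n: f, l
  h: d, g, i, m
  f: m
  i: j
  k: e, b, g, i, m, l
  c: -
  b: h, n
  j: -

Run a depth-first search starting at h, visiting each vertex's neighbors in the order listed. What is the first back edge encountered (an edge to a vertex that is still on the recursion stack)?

DFS from h (visiting each vertex's neighbors in the order listed); mark gray on enter, black on exit:
h gray
  d gray
    e gray
      a gray
        j gray
        j black
        i gray
          i→j: j black — skip
        i black
        m gray
          m→i: i black — skip
        m black
      a black
      e→j: j black — skip
      k gray
        k→e: e is gray → back edge
First back edge: k → e.

k→e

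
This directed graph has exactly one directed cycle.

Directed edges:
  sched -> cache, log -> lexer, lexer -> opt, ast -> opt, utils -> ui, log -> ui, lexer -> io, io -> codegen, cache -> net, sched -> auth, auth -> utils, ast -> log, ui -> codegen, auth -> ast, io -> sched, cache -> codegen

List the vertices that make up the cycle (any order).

DFS with gray/black marking from auth:
auth gray
  utils gray
    ui gray
      codegen gray
      codegen black
    ui black
  utils black
  ast gray
    opt gray
    opt black
    log gray
      lexer gray
        io gray
          sched gray
            cache gray
              cache→codegen: codegen black — skip
              net gray
              net black
            cache black
            sched→auth: auth is gray → back edge
Back edge closes the cycle auth → ast → log → lexer → io → sched → auth; its vertices are {io, ast, log, auth, lexer, sched}.

io, ast, log, auth, lexer, sched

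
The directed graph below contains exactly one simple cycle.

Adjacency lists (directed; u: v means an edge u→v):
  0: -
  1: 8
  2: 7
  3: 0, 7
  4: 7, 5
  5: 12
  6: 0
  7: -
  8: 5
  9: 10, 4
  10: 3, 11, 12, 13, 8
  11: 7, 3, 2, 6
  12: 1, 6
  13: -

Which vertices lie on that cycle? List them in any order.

1, 5, 8, 12

DFS with gray/black marking from 12:
12 gray
  1 gray
    8 gray
      5 gray
        5→12: 12 is gray → back edge
Back edge closes the cycle 12 → 1 → 8 → 5 → 12; its vertices are {1, 5, 8, 12}.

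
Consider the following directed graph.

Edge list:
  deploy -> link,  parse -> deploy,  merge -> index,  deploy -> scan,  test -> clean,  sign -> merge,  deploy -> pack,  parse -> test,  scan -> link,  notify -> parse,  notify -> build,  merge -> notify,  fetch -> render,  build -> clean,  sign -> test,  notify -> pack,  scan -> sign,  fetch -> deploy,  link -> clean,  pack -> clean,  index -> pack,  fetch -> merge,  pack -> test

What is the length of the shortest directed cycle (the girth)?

For each vertex v, BFS finds the shortest path from v back to v.
The shortest such closed walk is merge → notify → parse → deploy → scan → sign → merge, length 6.

6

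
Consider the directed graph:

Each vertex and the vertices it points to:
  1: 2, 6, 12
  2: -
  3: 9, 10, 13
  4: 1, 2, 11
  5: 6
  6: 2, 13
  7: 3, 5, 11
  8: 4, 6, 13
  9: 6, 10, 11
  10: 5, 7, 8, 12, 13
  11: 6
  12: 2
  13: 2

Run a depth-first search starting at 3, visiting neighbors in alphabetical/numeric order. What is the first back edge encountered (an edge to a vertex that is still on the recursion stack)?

DFS from 3 (visiting neighbors in alphabetical/numeric order); mark gray on enter, black on exit:
3 gray
  9 gray
    6 gray
      2 gray
      2 black
      13 gray
        13→2: 2 black — skip
      13 black
    6 black
    10 gray
      5 gray
        5→6: 6 black — skip
      5 black
      7 gray
        7→3: 3 is gray → back edge
First back edge: 7 → 3.

7->3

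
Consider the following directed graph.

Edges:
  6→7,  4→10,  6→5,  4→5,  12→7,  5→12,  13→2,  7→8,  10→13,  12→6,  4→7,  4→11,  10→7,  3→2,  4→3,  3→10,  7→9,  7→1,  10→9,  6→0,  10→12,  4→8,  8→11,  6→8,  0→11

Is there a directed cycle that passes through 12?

12 is on a cycle iff 12 can reach itself via ≥1 edge.
12 → 6 → 5 → 12 — yes.

Yes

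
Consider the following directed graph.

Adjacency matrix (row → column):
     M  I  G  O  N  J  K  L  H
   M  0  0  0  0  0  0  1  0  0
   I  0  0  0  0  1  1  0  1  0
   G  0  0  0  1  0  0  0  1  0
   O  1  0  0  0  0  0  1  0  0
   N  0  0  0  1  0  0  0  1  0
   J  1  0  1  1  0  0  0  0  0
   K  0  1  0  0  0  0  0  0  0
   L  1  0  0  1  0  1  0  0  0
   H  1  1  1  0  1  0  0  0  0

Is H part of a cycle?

No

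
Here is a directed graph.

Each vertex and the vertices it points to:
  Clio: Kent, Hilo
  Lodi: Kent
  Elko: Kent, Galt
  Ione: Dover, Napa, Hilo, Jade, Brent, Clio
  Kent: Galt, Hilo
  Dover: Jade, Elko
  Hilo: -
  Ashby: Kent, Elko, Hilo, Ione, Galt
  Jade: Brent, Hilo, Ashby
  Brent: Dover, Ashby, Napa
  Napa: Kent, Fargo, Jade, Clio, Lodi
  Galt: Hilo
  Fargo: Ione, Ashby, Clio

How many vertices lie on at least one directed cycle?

A vertex is on a directed cycle iff it belongs to a strongly connected component of size ≥ 2 (or has a self-loop).
The vertices on cycles are {Ione, Jade, Napa, Ashby, Brent, Dover, Fargo} — 7 in total.

7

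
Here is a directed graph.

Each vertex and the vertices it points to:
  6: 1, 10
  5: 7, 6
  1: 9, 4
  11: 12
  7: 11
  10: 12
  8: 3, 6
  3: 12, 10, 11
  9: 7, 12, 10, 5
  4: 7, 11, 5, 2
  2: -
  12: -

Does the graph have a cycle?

DFS with white/gray/black marking, starting from 4:
4 gray
  7 gray
    11 gray
      12 gray
      12 black
    11 black
  7 black
  4→11: 11 black — skip
  5 gray
    5→7: 7 black — skip
    6 gray
      1 gray
        9 gray
          9→7: 7 black — skip
          9→12: 12 black — skip
          10 gray
            10→12: 12 black — skip
          10 black
          9→5: 5 is gray → back edge
Back edge found, so a cycle exists: 5 → 6 → 1 → 9 → 5.

Yes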